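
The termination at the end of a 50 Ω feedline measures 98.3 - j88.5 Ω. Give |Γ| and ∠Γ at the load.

Γ ≈ 0.584 ∠ -30.5°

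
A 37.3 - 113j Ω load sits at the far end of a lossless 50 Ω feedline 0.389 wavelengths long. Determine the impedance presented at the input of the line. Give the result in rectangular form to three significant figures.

βl = 2π × 0.389 = 140°
tan(βl) = tan(140°) = -0.838
Z_in = Z_0·(Z_L + jZ_0·tanβl)/(Z_0 + jZ_L·tanβl)
     = 50·(37.3 − j155)/(-44.7 − j31.3)

Z_in ≈ 53.4 + j136 Ω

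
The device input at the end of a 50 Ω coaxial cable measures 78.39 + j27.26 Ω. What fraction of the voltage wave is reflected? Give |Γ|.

|Γ| ≈ 0.3

Γ = (Z_L − Z_0)/(Z_L + Z_0) = (28.39 + j27.26)/(128.4 + j27.26)
|Γ| = 39.4/131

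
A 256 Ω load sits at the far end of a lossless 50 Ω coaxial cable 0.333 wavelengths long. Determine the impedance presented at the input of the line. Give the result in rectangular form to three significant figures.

βl = 2π × 0.333 = 120°
tan(βl) = tan(120°) = -1.74
Z_in = Z_0·(Z_L + jZ_0·tanβl)/(Z_0 + jZ_L·tanβl)
     = 50·(256 − j87)/(50 − j446)

Z_in ≈ 12.8 + j27.3 Ω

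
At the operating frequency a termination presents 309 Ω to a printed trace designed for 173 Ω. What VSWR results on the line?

VSWR ≈ 1.79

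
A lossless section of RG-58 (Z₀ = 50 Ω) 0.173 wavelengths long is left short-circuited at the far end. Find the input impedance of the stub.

βl = 2π × 0.173 = 62.3°
tan(βl) = 1.9
For a short-circuited stub, Z_in = jZ_0·tan(βl)

Z_in ≈ +j95.2 Ω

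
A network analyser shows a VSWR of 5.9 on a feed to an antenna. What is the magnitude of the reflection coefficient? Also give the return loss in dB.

|Γ| ≈ 0.71; return loss ≈ 2.97 dB

|Γ| = (S − 1)/(S + 1) = (5.9 − 1)/(5.9 + 1) = 4.9/6.9
RL = −20·log₁₀|Γ| = −20·log₁₀(0.71)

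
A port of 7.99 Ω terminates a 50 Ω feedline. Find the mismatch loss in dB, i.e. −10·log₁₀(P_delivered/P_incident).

Γ = (7.99 − 50)/(7.99 + 50) = -0.724
|Γ|² = 0.525, so P_del/P_inc = 1 − |Γ|² = 0.475
ML = −10·log₁₀(1 − |Γ|²)

mismatch loss ≈ 3.23 dB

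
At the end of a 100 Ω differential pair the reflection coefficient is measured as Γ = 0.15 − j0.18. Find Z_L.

Z_L = Z_0·(1 + Γ)/(1 − Γ) = 100·(1.15 − j0.18)/(0.85 + j0.18)

Z_L ≈ 125 − j47.7 Ω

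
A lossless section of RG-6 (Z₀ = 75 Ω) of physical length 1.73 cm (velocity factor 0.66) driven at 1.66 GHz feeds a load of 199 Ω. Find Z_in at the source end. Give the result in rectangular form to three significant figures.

Z_in ≈ 41.7 − j46 Ω

λ = v/f = 0.66·c / 1.66 GHz = 0.119 m
βl = 2π·l/λ = 2π × 0.145 = 52.2°
tan(βl) = tan(52.2°) = 1.29
Z_in = Z_0·(Z_L + jZ_0·tanβl)/(Z_0 + jZ_L·tanβl)
     = 75·(199 + j96.7)/(75 + j257)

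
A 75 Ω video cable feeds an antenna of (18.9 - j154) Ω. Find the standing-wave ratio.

VSWR ≈ 20.9

Γ = (Z_L − Z_0)/(Z_L + Z_0) = (-56.1 − j154)/(93.9 − j154)
|Γ| = 164/180 = 0.909
VSWR = (1 + |Γ|)/(1 − |Γ|) = 1.91/0.0913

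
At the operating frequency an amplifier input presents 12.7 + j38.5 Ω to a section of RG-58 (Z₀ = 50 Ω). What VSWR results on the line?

Γ = (Z_L − Z_0)/(Z_L + Z_0) = (-37.3 + j38.5)/(62.7 + j38.5)
|Γ| = 53.6/73.6 = 0.729
VSWR = (1 + |Γ|)/(1 − |Γ|) = 1.73/0.271

VSWR ≈ 6.37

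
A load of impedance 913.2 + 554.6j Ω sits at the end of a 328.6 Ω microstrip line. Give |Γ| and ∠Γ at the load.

Γ = (Z_L − Z_0)/(Z_L + Z_0) = (584.6 + j554.6)/(1242 + j554.6)
|Γ| = 806/1360 = 0.593

Γ ≈ 0.593 ∠ 19.4°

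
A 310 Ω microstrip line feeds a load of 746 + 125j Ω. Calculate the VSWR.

Γ = (Z_L − Z_0)/(Z_L + Z_0) = (436 + j125)/(1056 + j125)
|Γ| = 454/1060 = 0.427
VSWR = (1 + |Γ|)/(1 − |Γ|) = 1.43/0.573

VSWR ≈ 2.49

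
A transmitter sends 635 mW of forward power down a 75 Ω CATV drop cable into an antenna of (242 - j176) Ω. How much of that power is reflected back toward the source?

P_reflected ≈ 284 mW

|Γ| = |(167 − j176)/(317 − j176)| = 0.669
|Γ|² = 0.448
P_refl = |Γ|²·P_inc = 284 mW, P_del = (1 − |Γ|²)·P_inc = 351 mW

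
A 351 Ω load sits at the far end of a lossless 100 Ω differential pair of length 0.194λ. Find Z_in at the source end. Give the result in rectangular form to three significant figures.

Z_in ≈ 32 − j33.4 Ω

βl = 2π × 0.194 = 69.8°
tan(βl) = tan(69.8°) = 2.72
Z_in = Z_0·(Z_L + jZ_0·tanβl)/(Z_0 + jZ_L·tanβl)
     = 100·(351 + j272)/(100 + j956)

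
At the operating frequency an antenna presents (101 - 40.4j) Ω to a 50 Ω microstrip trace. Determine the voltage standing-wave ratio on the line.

VSWR ≈ 2.43

Γ = (Z_L − Z_0)/(Z_L + Z_0) = (51 − j40.4)/(151 − j40.4)
|Γ| = 65.1/156 = 0.416
VSWR = (1 + |Γ|)/(1 − |Γ|) = 1.42/0.584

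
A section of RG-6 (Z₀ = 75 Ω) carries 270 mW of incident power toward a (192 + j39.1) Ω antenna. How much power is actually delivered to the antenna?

P_delivered ≈ 214 mW

|Γ| = |(117 + j39.1)/(267 + j39.1)| = 0.457
|Γ|² = 0.209
P_refl = |Γ|²·P_inc = 56.4 mW, P_del = (1 − |Γ|²)·P_inc = 214 mW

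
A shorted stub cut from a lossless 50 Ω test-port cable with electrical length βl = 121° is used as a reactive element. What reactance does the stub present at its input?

tan(βl) = -1.66
For a shorted stub, Z_in = jZ_0·tan(βl)

X_in ≈ -83.2 Ω (capacitive)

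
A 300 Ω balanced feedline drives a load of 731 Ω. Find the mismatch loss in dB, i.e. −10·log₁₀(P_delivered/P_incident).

Γ = (731 − 300)/(731 + 300) = 0.418
|Γ|² = 0.175, so P_del/P_inc = 1 − |Γ|² = 0.825
ML = −10·log₁₀(1 − |Γ|²)

mismatch loss ≈ 0.834 dB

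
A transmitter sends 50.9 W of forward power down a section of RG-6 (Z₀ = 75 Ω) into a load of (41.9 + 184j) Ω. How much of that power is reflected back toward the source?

P_reflected ≈ 37.4 W

|Γ| = |(-33.1 + j184)/(116.9 + j184)| = 0.858
|Γ|² = 0.735
P_refl = |Γ|²·P_inc = 37.4 W, P_del = (1 − |Γ|²)·P_inc = 13.5 W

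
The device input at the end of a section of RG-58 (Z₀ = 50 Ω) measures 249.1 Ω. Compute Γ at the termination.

Γ = (Z_L − Z_0)/(Z_L + Z_0) = (249.1 − 50)/(249.1 + 50) = 199.1/299.1

Γ = 0.666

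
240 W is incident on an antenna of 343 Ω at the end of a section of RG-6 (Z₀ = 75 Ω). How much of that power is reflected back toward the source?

Γ = (343 − 75)/(343 + 75) = 0.641
|Γ|² = 0.411
P_refl = |Γ|²·P_inc = 98.7 W, P_del = (1 − |Γ|²)·P_inc = 141 W

P_reflected ≈ 98.7 W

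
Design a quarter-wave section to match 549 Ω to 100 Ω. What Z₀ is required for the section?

Z_qwt = √(Z_0·R_L) = √(100 × 549) = √54900

Z_qwt ≈ 234 Ω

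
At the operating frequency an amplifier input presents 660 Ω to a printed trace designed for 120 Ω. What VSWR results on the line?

Γ = (660 − 120)/(660 + 120) = 0.692
VSWR = (1 + 0.692)/(1 − 0.692)

VSWR ≈ 5.5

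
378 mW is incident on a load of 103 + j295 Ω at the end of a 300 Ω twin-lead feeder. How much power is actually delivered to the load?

P_delivered ≈ 187 mW

|Γ| = |(-197 + j295)/(403 + j295)| = 0.71
|Γ|² = 0.504
P_refl = |Γ|²·P_inc = 191 mW, P_del = (1 − |Γ|²)·P_inc = 187 mW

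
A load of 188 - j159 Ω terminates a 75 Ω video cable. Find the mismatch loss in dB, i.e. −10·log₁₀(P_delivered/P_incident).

Γ = (113 − j159)/(263 − j159), |Γ| = 0.635
|Γ|² = 0.403, so P_del/P_inc = 1 − |Γ|² = 0.597
ML = −10·log₁₀(1 − |Γ|²)

mismatch loss ≈ 2.24 dB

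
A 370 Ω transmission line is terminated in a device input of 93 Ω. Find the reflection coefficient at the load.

Γ = (Z_L − Z_0)/(Z_L + Z_0) = (93 − 370)/(93 + 370) = -277/463

Γ = -0.598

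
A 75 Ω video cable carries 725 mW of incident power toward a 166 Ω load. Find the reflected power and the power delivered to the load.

Γ = (166 − 75)/(166 + 75) = 0.378
|Γ|² = 0.143
P_refl = |Γ|²·P_inc = 103 mW, P_del = (1 − |Γ|²)·P_inc = 622 mW

P_reflected ≈ 103 mW; P_delivered ≈ 622 mW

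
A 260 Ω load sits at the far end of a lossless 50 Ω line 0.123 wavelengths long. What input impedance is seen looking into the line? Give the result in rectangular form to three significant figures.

βl = 2π × 0.123 = 44.3°
tan(βl) = tan(44.3°) = 0.975
Z_in = Z_0·(Z_L + jZ_0·tanβl)/(Z_0 + jZ_L·tanβl)
     = 50·(260 + j48.8)/(50 + j254)

Z_in ≈ 19 − j47.5 Ω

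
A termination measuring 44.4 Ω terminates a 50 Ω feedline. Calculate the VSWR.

Γ = (44.4 − 50)/(44.4 + 50) = -0.0593
VSWR = (1 + 0.0593)/(1 − 0.0593)

VSWR ≈ 1.13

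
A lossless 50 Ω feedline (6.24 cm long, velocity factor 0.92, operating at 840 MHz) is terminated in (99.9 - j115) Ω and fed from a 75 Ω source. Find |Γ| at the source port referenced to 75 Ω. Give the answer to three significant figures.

|Γ| ≈ 0.761

λ = v/f = 0.92·c / 840 MHz = 0.329 m
βl = 2π·l/λ = 2π × 0.19 = 68.4°
tan(βl) = 2.52
Z_in = Z_0·(Z_L + jZ_0·tanβl)/(Z_0 + jZ_L·tanβl) = 10.3 − j5.98 Ω
Γ_s = (Z_in − Z_s)/(Z_in + Z_s) = (-64.7 − j5.98)/(85.3 − j5.98), |Γ_s| = 0.761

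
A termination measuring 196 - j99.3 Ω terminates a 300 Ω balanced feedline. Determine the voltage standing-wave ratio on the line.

Γ = (Z_L − Z_0)/(Z_L + Z_0) = (-104 − j99.3)/(496 − j99.3)
|Γ| = 144/506 = 0.284
VSWR = (1 + |Γ|)/(1 − |Γ|) = 1.28/0.716

VSWR ≈ 1.79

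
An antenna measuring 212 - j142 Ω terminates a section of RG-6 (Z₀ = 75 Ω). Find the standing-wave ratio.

VSWR ≈ 4.21

Γ = (Z_L − Z_0)/(Z_L + Z_0) = (137 − j142)/(287 − j142)
|Γ| = 197/320 = 0.616
VSWR = (1 + |Γ|)/(1 − |Γ|) = 1.62/0.384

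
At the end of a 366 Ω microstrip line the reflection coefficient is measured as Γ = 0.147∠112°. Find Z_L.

Z_L = Z_0·(1 + Γ)/(1 − Γ) = 366·(0.945 + j0.136)/(1.06 − j0.136)

Z_L ≈ 316 + j88.2 Ω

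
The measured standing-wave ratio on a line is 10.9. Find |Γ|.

|Γ| ≈ 0.832

|Γ| = (S − 1)/(S + 1) = (10.9 − 1)/(10.9 + 1) = 9.9/11.9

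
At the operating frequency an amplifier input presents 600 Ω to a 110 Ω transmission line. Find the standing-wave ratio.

VSWR ≈ 5.45

Γ = (600 − 110)/(600 + 110) = 0.69
VSWR = (1 + 0.69)/(1 − 0.69)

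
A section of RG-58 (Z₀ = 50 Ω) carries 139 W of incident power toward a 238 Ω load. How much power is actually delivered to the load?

Γ = (238 − 50)/(238 + 50) = 0.653
|Γ|² = 0.426
P_refl = |Γ|²·P_inc = 59.2 W, P_del = (1 − |Γ|²)·P_inc = 79.8 W

P_delivered ≈ 79.8 W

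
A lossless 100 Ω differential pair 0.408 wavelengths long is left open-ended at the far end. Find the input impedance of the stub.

Z_in ≈ +j153 Ω

βl = 2π × 0.408 = 147°
tan(βl) = -0.652
For an open-ended stub, Z_in = −jZ_0·cot(βl) = −jZ_0/tan(βl)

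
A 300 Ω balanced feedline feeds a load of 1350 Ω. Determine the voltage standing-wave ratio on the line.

VSWR ≈ 4.5

Γ = (1350 − 300)/(1350 + 300) = 0.636
VSWR = (1 + 0.636)/(1 − 0.636)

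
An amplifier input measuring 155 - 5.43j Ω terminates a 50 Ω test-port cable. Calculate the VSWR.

Γ = (Z_L − Z_0)/(Z_L + Z_0) = (105 − j5.43)/(205 − j5.43)
|Γ| = 105/205 = 0.513
VSWR = (1 + |Γ|)/(1 − |Γ|) = 1.51/0.487

VSWR ≈ 3.1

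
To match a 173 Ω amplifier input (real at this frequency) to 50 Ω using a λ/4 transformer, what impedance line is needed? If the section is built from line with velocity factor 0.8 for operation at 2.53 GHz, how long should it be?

Z_qwt = √(Z_0·R_L) = √(50 × 173) = √8650
λ = 0.8·c/f = 0.0949 m, so l = λ/4 = 0.0237 m

Z_qwt ≈ 93 Ω; length ≈ 2.37 cm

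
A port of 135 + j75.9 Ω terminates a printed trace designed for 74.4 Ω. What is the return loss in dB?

RL ≈ 7.21 dB

Γ = (60.6 + j75.9)/(209.4 + j75.9), |Γ| = 0.436
RL = −20·log₁₀|Γ| = −20·log₁₀(0.436)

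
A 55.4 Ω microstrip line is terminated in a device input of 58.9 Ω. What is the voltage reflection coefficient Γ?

Γ = 0.0306

Γ = (Z_L − Z_0)/(Z_L + Z_0) = (58.9 − 55.4)/(58.9 + 55.4) = 3.5/114.3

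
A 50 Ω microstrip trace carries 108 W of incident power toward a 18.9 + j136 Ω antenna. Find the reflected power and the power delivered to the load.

|Γ| = |(-31.1 + j136)/(68.9 + j136)| = 0.915
|Γ|² = 0.837
P_refl = |Γ|²·P_inc = 90.4 W, P_del = (1 − |Γ|²)·P_inc = 17.6 W

P_reflected ≈ 90.4 W; P_delivered ≈ 17.6 W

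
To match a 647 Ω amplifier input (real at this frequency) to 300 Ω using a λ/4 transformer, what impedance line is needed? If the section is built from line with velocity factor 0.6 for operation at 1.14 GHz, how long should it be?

Z_qwt ≈ 441 Ω; length ≈ 3.95 cm

Z_qwt = √(Z_0·R_L) = √(300 × 647) = √194100
λ = 0.6·c/f = 0.158 m, so l = λ/4 = 0.0395 m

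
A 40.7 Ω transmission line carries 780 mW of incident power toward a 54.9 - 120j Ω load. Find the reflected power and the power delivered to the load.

|Γ| = |(14.2 − j120)/(95.6 − j120)| = 0.788
|Γ|² = 0.62
P_refl = |Γ|²·P_inc = 484 mW, P_del = (1 − |Γ|²)·P_inc = 296 mW

P_reflected ≈ 484 mW; P_delivered ≈ 296 mW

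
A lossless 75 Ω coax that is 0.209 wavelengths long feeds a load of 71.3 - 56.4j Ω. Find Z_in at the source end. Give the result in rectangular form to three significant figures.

βl = 2π × 0.209 = 75.2°
tan(βl) = tan(75.2°) = 3.8
Z_in = Z_0·(Z_L + jZ_0·tanβl)/(Z_0 + jZ_L·tanβl)
     = 75·(71.3 + j228)/(289 + j271)

Z_in ≈ 39.4 + j22.3 Ω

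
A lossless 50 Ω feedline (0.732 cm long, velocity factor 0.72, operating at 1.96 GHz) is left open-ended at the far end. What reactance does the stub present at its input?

λ = v/f = 0.72·c / 1.96 GHz = 0.11 m
βl = 2π·l/λ = 2π × 0.0664 = 23.9°
tan(βl) = 0.443
For an open-ended stub, Z_in = −jZ_0·cot(βl) = −jZ_0/tan(βl)

X_in ≈ -113 Ω (capacitive)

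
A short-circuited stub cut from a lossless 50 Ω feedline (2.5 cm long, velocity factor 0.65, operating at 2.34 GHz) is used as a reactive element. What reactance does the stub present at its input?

λ = v/f = 0.65·c / 2.34 GHz = 0.0833 m
βl = 2π·l/λ = 2π × 0.3 = 108°
tan(βl) = -3.08
For a short-circuited stub, Z_in = jZ_0·tan(βl)

X_in ≈ -154 Ω (capacitive)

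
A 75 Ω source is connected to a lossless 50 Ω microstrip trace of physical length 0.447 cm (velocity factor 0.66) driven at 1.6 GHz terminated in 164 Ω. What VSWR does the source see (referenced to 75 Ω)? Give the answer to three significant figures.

VSWR ≈ 2.34

λ = v/f = 0.66·c / 1.6 GHz = 0.124 m
βl = 2π·l/λ = 2π × 0.0361 = 13°
tan(βl) = 0.231
Z_in = Z_0·(Z_L + jZ_0·tanβl)/(Z_0 + jZ_L·tanβl) = 110 − j71.6 Ω
Γ_s = (Z_in − Z_s)/(Z_in + Z_s) = (34.8 − j71.6)/(185 − j71.6), |Γ_s| = 0.402
VSWR = (1 + |Γ_s|)/(1 − |Γ_s|)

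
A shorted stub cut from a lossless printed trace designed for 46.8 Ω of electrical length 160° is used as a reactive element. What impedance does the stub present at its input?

Z_in ≈ −j17 Ω

tan(βl) = -0.364
For a shorted stub, Z_in = jZ_0·tan(βl)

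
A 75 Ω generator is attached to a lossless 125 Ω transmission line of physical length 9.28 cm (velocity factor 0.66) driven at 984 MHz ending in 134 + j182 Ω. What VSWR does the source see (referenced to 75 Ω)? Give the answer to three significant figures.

VSWR ≈ 4.62

λ = v/f = 0.66·c / 984 MHz = 0.201 m
βl = 2π·l/λ = 2π × 0.461 = 166°
tan(βl) = -0.249
Z_in = Z_0·(Z_L + jZ_0·tanβl)/(Z_0 + jZ_L·tanβl) = 73.8 + j125 Ω
Γ_s = (Z_in − Z_s)/(Z_in + Z_s) = (-1.15 + j125)/(149 + j125), |Γ_s| = 0.644
VSWR = (1 + |Γ_s|)/(1 − |Γ_s|)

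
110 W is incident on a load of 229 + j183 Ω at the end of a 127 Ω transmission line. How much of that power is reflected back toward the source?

|Γ| = |(102 + j183)/(356 + j183)| = 0.523
|Γ|² = 0.274
P_refl = |Γ|²·P_inc = 30.1 W, P_del = (1 − |Γ|²)·P_inc = 79.9 W

P_reflected ≈ 30.1 W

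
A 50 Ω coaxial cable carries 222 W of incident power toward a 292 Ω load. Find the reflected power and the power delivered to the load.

P_reflected ≈ 111 W; P_delivered ≈ 111 W

Γ = (292 − 50)/(292 + 50) = 0.708
|Γ|² = 0.501
P_refl = |Γ|²·P_inc = 111 W, P_del = (1 − |Γ|²)·P_inc = 111 W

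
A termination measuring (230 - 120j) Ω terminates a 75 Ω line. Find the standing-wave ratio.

Γ = (Z_L − Z_0)/(Z_L + Z_0) = (155 − j120)/(305 − j120)
|Γ| = 196/328 = 0.598
VSWR = (1 + |Γ|)/(1 − |Γ|) = 1.6/0.402

VSWR ≈ 3.98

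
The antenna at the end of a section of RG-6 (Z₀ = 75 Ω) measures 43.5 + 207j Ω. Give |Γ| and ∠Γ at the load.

Γ = (Z_L − Z_0)/(Z_L + Z_0) = (-31.5 + j207)/(118.5 + j207)
|Γ| = 209/239 = 0.878

Γ ≈ 0.878 ∠ 38.4°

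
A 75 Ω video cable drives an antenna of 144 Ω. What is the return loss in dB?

Γ = (144 − 75)/(144 + 75) = 0.315
RL = −20·log₁₀|Γ| = −20·log₁₀(0.315)

RL ≈ 10 dB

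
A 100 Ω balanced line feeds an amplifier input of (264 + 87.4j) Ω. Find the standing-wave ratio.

VSWR ≈ 2.97

Γ = (Z_L − Z_0)/(Z_L + Z_0) = (164 + j87.4)/(364 + j87.4)
|Γ| = 186/374 = 0.496
VSWR = (1 + |Γ|)/(1 − |Γ|) = 1.5/0.504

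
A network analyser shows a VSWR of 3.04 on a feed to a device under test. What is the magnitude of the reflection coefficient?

|Γ| = (S − 1)/(S + 1) = (3.04 − 1)/(3.04 + 1) = 2.04/4.04

|Γ| ≈ 0.505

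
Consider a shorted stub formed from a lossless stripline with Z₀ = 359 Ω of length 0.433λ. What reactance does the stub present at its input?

βl = 2π × 0.433 = 156°
tan(βl) = -0.448
For a shorted stub, Z_in = jZ_0·tan(βl)

X_in ≈ -161 Ω (capacitive)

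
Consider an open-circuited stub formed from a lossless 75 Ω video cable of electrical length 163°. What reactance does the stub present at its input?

tan(βl) = -0.306
For an open-circuited stub, Z_in = −jZ_0·cot(βl) = −jZ_0/tan(βl)

X_in ≈ 245 Ω (inductive)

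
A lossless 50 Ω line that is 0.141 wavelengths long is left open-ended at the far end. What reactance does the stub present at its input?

βl = 2π × 0.141 = 50.8°
tan(βl) = 1.22
For an open-ended stub, Z_in = −jZ_0·cot(βl) = −jZ_0/tan(βl)

X_in ≈ -40.8 Ω (capacitive)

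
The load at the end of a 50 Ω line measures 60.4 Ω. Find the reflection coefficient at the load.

Γ = 0.0942

Γ = (Z_L − Z_0)/(Z_L + Z_0) = (60.4 − 50)/(60.4 + 50) = 10.4/110.4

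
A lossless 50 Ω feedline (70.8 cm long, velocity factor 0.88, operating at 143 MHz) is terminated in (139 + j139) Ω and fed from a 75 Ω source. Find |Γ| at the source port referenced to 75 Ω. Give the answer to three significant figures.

λ = v/f = 0.88·c / 143 MHz = 1.85 m
βl = 2π·l/λ = 2π × 0.383 = 138°
tan(βl) = -0.899
Z_in = Z_0·(Z_L + jZ_0·tanβl)/(Z_0 + jZ_L·tanβl) = 13.6 + j36.6 Ω
Γ_s = (Z_in − Z_s)/(Z_in + Z_s) = (-61.4 + j36.6)/(88.6 + j36.6), |Γ_s| = 0.746

|Γ| ≈ 0.746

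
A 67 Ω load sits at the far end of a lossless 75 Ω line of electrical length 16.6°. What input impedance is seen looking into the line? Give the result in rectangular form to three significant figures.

tan(βl) = tan(16.6°) = 0.298
Z_in = Z_0·(Z_L + jZ_0·tanβl)/(Z_0 + jZ_L·tanβl)
     = 75·(67 + j22.4)/(75 + j20)

Z_in ≈ 68.1 + j4.22 Ω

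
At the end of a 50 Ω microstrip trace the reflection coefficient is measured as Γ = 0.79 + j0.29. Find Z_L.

Z_L ≈ 114 + j226 Ω

Z_L = Z_0·(1 + Γ)/(1 − Γ) = 50·(1.79 + j0.29)/(0.21 − j0.29)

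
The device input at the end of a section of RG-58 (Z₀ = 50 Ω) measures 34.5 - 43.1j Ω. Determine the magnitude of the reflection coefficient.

|Γ| ≈ 0.483

Γ = (Z_L − Z_0)/(Z_L + Z_0) = (-15.5 − j43.1)/(84.5 − j43.1)
|Γ| = 45.8/94.9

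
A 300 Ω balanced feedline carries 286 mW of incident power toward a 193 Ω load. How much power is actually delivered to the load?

P_delivered ≈ 273 mW

Γ = (193 − 300)/(193 + 300) = -0.217
|Γ|² = 0.0471
P_refl = |Γ|²·P_inc = 13.5 mW, P_del = (1 − |Γ|²)·P_inc = 273 mW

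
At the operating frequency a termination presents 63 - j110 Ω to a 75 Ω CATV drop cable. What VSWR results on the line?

VSWR ≈ 4.36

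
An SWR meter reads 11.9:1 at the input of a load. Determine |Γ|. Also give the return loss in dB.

|Γ| = (S − 1)/(S + 1) = (11.9 − 1)/(11.9 + 1) = 10.9/12.9
RL = −20·log₁₀|Γ| = −20·log₁₀(0.845)

|Γ| ≈ 0.845; return loss ≈ 1.46 dB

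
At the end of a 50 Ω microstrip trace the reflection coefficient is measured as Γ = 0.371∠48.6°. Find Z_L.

Z_L ≈ 66.6 + j43 Ω

Z_L = Z_0·(1 + Γ)/(1 − Γ) = 50·(1.25 + j0.278)/(0.755 − j0.278)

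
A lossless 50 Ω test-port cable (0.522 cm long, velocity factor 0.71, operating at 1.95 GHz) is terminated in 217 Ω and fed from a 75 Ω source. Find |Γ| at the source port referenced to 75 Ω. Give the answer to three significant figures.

λ = v/f = 0.71·c / 1.95 GHz = 0.109 m
βl = 2π·l/λ = 2π × 0.0478 = 17.2°
tan(βl) = 0.31
Z_in = Z_0·(Z_L + jZ_0·tanβl)/(Z_0 + jZ_L·tanβl) = 84.8 − j98.4 Ω
Γ_s = (Z_in − Z_s)/(Z_in + Z_s) = (9.76 − j98.4)/(160 − j98.4), |Γ_s| = 0.527

|Γ| ≈ 0.527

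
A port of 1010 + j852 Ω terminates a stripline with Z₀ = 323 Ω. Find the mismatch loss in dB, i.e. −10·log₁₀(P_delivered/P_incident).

Γ = (687 + j852)/(1333 + j852), |Γ| = 0.692
|Γ|² = 0.479, so P_del/P_inc = 1 − |Γ|² = 0.521
ML = −10·log₁₀(1 − |Γ|²)

mismatch loss ≈ 2.83 dB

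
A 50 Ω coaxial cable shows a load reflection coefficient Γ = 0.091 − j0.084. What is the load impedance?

Z_L = Z_0·(1 + Γ)/(1 − Γ) = 50·(1.09 − j0.084)/(0.909 + j0.084)

Z_L ≈ 59.1 − j10.1 Ω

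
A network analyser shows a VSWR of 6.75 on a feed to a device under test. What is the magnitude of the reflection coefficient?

|Γ| ≈ 0.742

|Γ| = (S − 1)/(S + 1) = (6.75 − 1)/(6.75 + 1) = 5.75/7.75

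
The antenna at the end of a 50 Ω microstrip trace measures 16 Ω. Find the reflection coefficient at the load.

Γ = -0.515

Γ = (Z_L − Z_0)/(Z_L + Z_0) = (16 − 50)/(16 + 50) = -34/66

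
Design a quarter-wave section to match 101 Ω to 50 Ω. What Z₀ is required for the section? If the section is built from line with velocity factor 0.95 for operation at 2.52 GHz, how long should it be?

Z_qwt = √(Z_0·R_L) = √(50 × 101) = √5050
λ = 0.95·c/f = 0.113 m, so l = λ/4 = 0.0283 m

Z_qwt ≈ 71.1 Ω; length ≈ 2.83 cm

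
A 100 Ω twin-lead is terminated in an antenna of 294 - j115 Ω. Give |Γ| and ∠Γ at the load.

Γ = (Z_L − Z_0)/(Z_L + Z_0) = (194 − j115)/(394 − j115)
|Γ| = 226/410 = 0.549

Γ ≈ 0.549 ∠ -14.4°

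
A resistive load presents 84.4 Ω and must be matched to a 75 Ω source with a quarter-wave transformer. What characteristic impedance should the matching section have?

Z_qwt = √(Z_0·R_L) = √(75 × 84.4) = √6330

Z_qwt ≈ 79.6 Ω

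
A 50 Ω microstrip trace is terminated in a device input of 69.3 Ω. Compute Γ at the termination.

Γ = 0.162

Γ = (Z_L − Z_0)/(Z_L + Z_0) = (69.3 − 50)/(69.3 + 50) = 19.3/119.3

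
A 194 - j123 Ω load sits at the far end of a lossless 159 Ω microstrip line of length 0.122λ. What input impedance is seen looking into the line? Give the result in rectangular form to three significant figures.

βl = 2π × 0.122 = 43.9°
tan(βl) = tan(43.9°) = 0.963
Z_in = Z_0·(Z_L + jZ_0·tanβl)/(Z_0 + jZ_L·tanβl)
     = 159·(194 + j30.1)/(277 + j187)

Z_in ≈ 84.5 − j39.6 Ω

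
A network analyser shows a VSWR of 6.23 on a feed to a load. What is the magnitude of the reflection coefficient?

|Γ| = (S − 1)/(S + 1) = (6.23 − 1)/(6.23 + 1) = 5.23/7.23

|Γ| ≈ 0.723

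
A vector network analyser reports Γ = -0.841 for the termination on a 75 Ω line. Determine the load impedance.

Z_L ≈ 6.48 Ω

Z_L = Z_0·(1 + Γ)/(1 − Γ) = 75·(0.159)/(1.84)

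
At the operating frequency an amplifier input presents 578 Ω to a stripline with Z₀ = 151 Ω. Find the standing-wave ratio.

VSWR ≈ 3.83

Γ = (578 − 151)/(578 + 151) = 0.586
VSWR = (1 + 0.586)/(1 − 0.586)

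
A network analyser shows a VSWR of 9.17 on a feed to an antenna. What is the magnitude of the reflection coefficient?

|Γ| ≈ 0.803

|Γ| = (S − 1)/(S + 1) = (9.17 − 1)/(9.17 + 1) = 8.17/10.2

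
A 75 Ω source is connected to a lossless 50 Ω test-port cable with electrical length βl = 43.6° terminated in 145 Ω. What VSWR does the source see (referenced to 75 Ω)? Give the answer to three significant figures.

VSWR ≈ 3.15

tan(βl) = 0.952
Z_in = Z_0·(Z_L + jZ_0·tanβl)/(Z_0 + jZ_L·tanβl) = 32.1 − j40.9 Ω
Γ_s = (Z_in − Z_s)/(Z_in + Z_s) = (-42.9 − j40.9)/(107 − j40.9), |Γ_s| = 0.518
VSWR = (1 + |Γ_s|)/(1 − |Γ_s|)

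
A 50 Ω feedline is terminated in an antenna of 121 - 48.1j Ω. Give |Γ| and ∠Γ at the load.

Γ = (Z_L − Z_0)/(Z_L + Z_0) = (71 − j48.1)/(171 − j48.1)
|Γ| = 85.8/178 = 0.483

Γ ≈ 0.483 ∠ -18.4°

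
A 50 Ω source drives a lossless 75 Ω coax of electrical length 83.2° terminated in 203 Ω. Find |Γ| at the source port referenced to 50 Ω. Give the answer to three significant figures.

tan(βl) = 8.39
Z_in = Z_0·(Z_L + jZ_0·tanβl)/(Z_0 + jZ_L·tanβl) = 28 − j7.71 Ω
Γ_s = (Z_in − Z_s)/(Z_in + Z_s) = (-22 − j7.71)/(78 − j7.71), |Γ_s| = 0.297

|Γ| ≈ 0.297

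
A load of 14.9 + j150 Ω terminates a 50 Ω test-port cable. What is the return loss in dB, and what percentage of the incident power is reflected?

Γ = (-35.1 + j150)/(64.9 + j150), |Γ| = 0.943
RL = −20·log₁₀(0.943) = 0.514 dB
P_refl/P_inc = |Γ|² = 0.888

RL ≈ 0.514 dB; 88.8% of incident power reflected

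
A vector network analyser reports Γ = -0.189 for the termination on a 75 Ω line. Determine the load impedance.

Z_L = Z_0·(1 + Γ)/(1 − Γ) = 75·(0.811)/(1.19)

Z_L ≈ 51.2 Ω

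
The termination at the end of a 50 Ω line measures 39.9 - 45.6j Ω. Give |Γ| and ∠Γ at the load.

Γ ≈ 0.463 ∠ -75.6°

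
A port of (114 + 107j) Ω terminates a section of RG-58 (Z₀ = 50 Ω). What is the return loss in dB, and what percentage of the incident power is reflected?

RL ≈ 3.92 dB; 40.5% of incident power reflected

Γ = (64 + j107)/(164 + j107), |Γ| = 0.637
RL = −20·log₁₀(0.637) = 3.92 dB
P_refl/P_inc = |Γ|² = 0.405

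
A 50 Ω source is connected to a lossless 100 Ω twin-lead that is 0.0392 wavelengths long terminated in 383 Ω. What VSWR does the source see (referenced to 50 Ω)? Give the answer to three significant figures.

VSWR ≈ 7.34

βl = 2π × 0.0392 = 14.1°
tan(βl) = 0.251
Z_in = Z_0·(Z_L + jZ_0·tanβl)/(Z_0 + jZ_L·tanβl) = 211 − j178 Ω
Γ_s = (Z_in − Z_s)/(Z_in + Z_s) = (161 − j178)/(261 − j178), |Γ_s| = 0.76
VSWR = (1 + |Γ_s|)/(1 − |Γ_s|)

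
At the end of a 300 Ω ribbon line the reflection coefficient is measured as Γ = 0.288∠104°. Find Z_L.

Z_L ≈ 225 + j137 Ω

Z_L = Z_0·(1 + Γ)/(1 − Γ) = 300·(0.93 + j0.279)/(1.07 − j0.279)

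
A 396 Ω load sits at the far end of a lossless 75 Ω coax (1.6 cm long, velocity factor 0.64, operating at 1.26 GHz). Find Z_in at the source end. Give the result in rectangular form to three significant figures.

λ = v/f = 0.64·c / 1.26 GHz = 0.152 m
βl = 2π·l/λ = 2π × 0.105 = 37.8°
tan(βl) = tan(37.8°) = 0.776
Z_in = Z_0·(Z_L + jZ_0·tanβl)/(Z_0 + jZ_L·tanβl)
     = 75·(396 + j58.2)/(75 + j307)

Z_in ≈ 35.7 − j88 Ω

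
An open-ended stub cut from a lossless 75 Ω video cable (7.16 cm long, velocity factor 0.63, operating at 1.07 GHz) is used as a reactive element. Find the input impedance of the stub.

λ = v/f = 0.63·c / 1.07 GHz = 0.177 m
βl = 2π·l/λ = 2π × 0.405 = 146°
tan(βl) = -0.676
For an open-ended stub, Z_in = −jZ_0·cot(βl) = −jZ_0/tan(βl)

Z_in ≈ +j111 Ω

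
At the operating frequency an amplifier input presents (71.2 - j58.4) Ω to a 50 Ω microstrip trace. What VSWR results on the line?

VSWR ≈ 2.72

Γ = (Z_L − Z_0)/(Z_L + Z_0) = (21.2 − j58.4)/(121.2 − j58.4)
|Γ| = 62.1/135 = 0.462
VSWR = (1 + |Γ|)/(1 − |Γ|) = 1.46/0.538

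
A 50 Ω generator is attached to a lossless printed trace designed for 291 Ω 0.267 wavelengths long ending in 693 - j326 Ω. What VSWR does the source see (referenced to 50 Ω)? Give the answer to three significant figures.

VSWR ≈ 3.37

βl = 2π × 0.267 = 96.1°
tan(βl) = -9.33
Z_in = Z_0·(Z_L + jZ_0·tanβl)/(Z_0 + jZ_L·tanβl) = 105 + j75.7 Ω
Γ_s = (Z_in − Z_s)/(Z_in + Z_s) = (54.7 + j75.7)/(155 + j75.7), |Γ_s| = 0.542
VSWR = (1 + |Γ_s|)/(1 − |Γ_s|)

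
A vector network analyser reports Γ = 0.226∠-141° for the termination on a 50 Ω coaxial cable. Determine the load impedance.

Z_L ≈ 33.8 − j10.1 Ω

Z_L = Z_0·(1 + Γ)/(1 − Γ) = 50·(0.824 − j0.142)/(1.18 + j0.142)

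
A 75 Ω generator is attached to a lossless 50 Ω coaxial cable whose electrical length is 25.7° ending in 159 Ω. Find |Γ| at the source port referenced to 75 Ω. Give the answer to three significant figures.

tan(βl) = 0.481
Z_in = Z_0·(Z_L + jZ_0·tanβl)/(Z_0 + jZ_L·tanβl) = 58.6 − j65.6 Ω
Γ_s = (Z_in − Z_s)/(Z_in + Z_s) = (-16.4 − j65.6)/(134 − j65.6), |Γ_s| = 0.454

|Γ| ≈ 0.454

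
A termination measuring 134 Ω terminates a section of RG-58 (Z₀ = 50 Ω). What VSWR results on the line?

VSWR ≈ 2.68

Γ = (134 − 50)/(134 + 50) = 0.457
VSWR = (1 + 0.457)/(1 − 0.457)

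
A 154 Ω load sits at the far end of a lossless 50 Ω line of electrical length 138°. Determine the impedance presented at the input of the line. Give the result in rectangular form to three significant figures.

tan(βl) = tan(138°) = -0.9
Z_in = Z_0·(Z_L + jZ_0·tanβl)/(Z_0 + jZ_L·tanβl)
     = 50·(154 − j45)/(50 − j139)

Z_in ≈ 32.1 + j44 Ω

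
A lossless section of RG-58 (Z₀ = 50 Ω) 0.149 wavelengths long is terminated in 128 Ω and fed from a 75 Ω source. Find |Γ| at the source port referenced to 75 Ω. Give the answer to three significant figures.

βl = 2π × 0.149 = 53.6°
tan(βl) = 1.36
Z_in = Z_0·(Z_L + jZ_0·tanβl)/(Z_0 + jZ_L·tanβl) = 27.8 − j28.8 Ω
Γ_s = (Z_in − Z_s)/(Z_in + Z_s) = (-47.2 − j28.8)/(103 − j28.8), |Γ_s| = 0.518

|Γ| ≈ 0.518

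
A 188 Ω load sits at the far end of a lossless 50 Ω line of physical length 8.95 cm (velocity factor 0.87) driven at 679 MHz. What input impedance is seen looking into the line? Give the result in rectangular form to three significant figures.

Z_in ≈ 13.4 − j5.03 Ω

λ = v/f = 0.87·c / 679 MHz = 0.384 m
βl = 2π·l/λ = 2π × 0.233 = 83.8°
tan(βl) = tan(83.8°) = 9.24
Z_in = Z_0·(Z_L + jZ_0·tanβl)/(Z_0 + jZ_L·tanβl)
     = 50·(188 + j462)/(50 + j1740)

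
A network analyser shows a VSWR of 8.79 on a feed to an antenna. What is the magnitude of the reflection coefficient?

|Γ| ≈ 0.796

|Γ| = (S − 1)/(S + 1) = (8.79 − 1)/(8.79 + 1) = 7.79/9.79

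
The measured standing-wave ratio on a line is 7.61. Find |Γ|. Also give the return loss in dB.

|Γ| ≈ 0.768; return loss ≈ 2.3 dB

|Γ| = (S − 1)/(S + 1) = (7.61 − 1)/(7.61 + 1) = 6.61/8.61
RL = −20·log₁₀|Γ| = −20·log₁₀(0.768)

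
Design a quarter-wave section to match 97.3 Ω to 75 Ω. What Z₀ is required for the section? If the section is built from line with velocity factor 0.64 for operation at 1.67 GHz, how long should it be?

Z_qwt = √(Z_0·R_L) = √(75 × 97.3) = √7298
λ = 0.64·c/f = 0.115 m, so l = λ/4 = 0.0287 m

Z_qwt ≈ 85.4 Ω; length ≈ 2.87 cm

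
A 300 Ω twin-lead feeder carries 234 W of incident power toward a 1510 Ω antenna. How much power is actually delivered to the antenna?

P_delivered ≈ 129 W

Γ = (1510 − 300)/(1510 + 300) = 0.669
|Γ|² = 0.447
P_refl = |Γ|²·P_inc = 105 W, P_del = (1 − |Γ|²)·P_inc = 129 W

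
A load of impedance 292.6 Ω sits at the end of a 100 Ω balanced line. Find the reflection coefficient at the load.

Γ = (Z_L − Z_0)/(Z_L + Z_0) = (292.6 − 100)/(292.6 + 100) = 192.6/392.6

Γ = 0.491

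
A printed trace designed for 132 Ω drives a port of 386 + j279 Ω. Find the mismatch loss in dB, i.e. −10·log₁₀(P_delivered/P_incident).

mismatch loss ≈ 2.3 dB

Γ = (254 + j279)/(518 + j279), |Γ| = 0.641
|Γ|² = 0.411, so P_del/P_inc = 1 − |Γ|² = 0.589
ML = −10·log₁₀(1 − |Γ|²)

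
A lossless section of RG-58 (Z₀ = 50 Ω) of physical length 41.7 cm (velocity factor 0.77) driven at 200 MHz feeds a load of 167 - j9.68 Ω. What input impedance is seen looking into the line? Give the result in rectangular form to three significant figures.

λ = v/f = 0.77·c / 200 MHz = 1.16 m
βl = 2π·l/λ = 2π × 0.361 = 130°
tan(βl) = tan(130°) = -1.19
Z_in = Z_0·(Z_L + jZ_0·tanβl)/(Z_0 + jZ_L·tanβl)
     = 50·(167 − j69.3)/(38.5 − j199)

Z_in ≈ 24.6 + j37.2 Ω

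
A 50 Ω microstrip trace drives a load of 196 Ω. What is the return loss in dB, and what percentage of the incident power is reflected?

Γ = (196 − 50)/(196 + 50) = 0.593
RL = −20·log₁₀(0.593) = 4.53 dB
P_refl/P_inc = |Γ|² = 0.352

RL ≈ 4.53 dB; 35.2% of incident power reflected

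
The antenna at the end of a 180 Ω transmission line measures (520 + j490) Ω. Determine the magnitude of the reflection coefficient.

Γ = (Z_L − Z_0)/(Z_L + Z_0) = (340 + j490)/(700 + j490)
|Γ| = 596/854

|Γ| ≈ 0.698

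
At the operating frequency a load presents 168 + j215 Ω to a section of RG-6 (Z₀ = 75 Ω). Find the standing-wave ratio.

Γ = (Z_L − Z_0)/(Z_L + Z_0) = (93 + j215)/(243 + j215)
|Γ| = 234/324 = 0.722
VSWR = (1 + |Γ|)/(1 − |Γ|) = 1.72/0.278

VSWR ≈ 6.19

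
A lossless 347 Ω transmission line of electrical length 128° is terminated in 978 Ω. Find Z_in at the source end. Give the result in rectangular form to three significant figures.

tan(βl) = tan(128°) = -1.28
Z_in = Z_0·(Z_L + jZ_0·tanβl)/(Z_0 + jZ_L·tanβl)
     = 347·(978 − j444)/(347 − j1250)

Z_in ≈ 184 + j220 Ω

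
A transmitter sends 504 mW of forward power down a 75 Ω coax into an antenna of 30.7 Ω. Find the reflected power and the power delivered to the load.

P_reflected ≈ 88.5 mW; P_delivered ≈ 415 mW

Γ = (30.7 − 75)/(30.7 + 75) = -0.419
|Γ|² = 0.176
P_refl = |Γ|²·P_inc = 88.5 mW, P_del = (1 − |Γ|²)·P_inc = 415 mW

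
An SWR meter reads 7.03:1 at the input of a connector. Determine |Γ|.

|Γ| = (S − 1)/(S + 1) = (7.03 − 1)/(7.03 + 1) = 6.03/8.03

|Γ| ≈ 0.751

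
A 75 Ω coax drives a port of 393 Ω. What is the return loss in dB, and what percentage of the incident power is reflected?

Γ = (393 − 75)/(393 + 75) = 0.679
RL = −20·log₁₀(0.679) = 3.36 dB
P_refl/P_inc = |Γ|² = 0.462

RL ≈ 3.36 dB; 46.2% of incident power reflected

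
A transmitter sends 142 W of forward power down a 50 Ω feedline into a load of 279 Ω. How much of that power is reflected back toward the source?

Γ = (279 − 50)/(279 + 50) = 0.696
|Γ|² = 0.484
P_refl = |Γ|²·P_inc = 68.8 W, P_del = (1 − |Γ|²)·P_inc = 73.2 W

P_reflected ≈ 68.8 W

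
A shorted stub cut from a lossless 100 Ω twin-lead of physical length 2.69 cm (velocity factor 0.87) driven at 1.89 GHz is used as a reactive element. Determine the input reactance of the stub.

X_in ≈ 277 Ω (inductive)

λ = v/f = 0.87·c / 1.89 GHz = 0.138 m
βl = 2π·l/λ = 2π × 0.195 = 70.1°
tan(βl) = 2.77
For a shorted stub, Z_in = jZ_0·tan(βl)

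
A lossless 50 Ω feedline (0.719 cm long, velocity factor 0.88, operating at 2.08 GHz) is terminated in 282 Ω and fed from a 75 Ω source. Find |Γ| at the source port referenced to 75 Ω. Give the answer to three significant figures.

|Γ| ≈ 0.626

λ = v/f = 0.88·c / 2.08 GHz = 0.127 m
βl = 2π·l/λ = 2π × 0.0566 = 20.4°
tan(βl) = 0.372
Z_in = Z_0·(Z_L + jZ_0·tanβl)/(Z_0 + jZ_L·tanβl) = 59.5 − j106 Ω
Γ_s = (Z_in − Z_s)/(Z_in + Z_s) = (-15.5 − j106)/(134 − j106), |Γ_s| = 0.626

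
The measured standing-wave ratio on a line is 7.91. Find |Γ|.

|Γ| ≈ 0.776

|Γ| = (S − 1)/(S + 1) = (7.91 − 1)/(7.91 + 1) = 6.91/8.91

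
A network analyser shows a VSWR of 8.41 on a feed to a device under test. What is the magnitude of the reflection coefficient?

|Γ| ≈ 0.787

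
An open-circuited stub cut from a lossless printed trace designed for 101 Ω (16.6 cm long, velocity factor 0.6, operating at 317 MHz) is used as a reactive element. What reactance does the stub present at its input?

X_in ≈ 27.5 Ω (inductive)

λ = v/f = 0.6·c / 317 MHz = 0.568 m
βl = 2π·l/λ = 2π × 0.292 = 105°
tan(βl) = -3.67
For an open-circuited stub, Z_in = −jZ_0·cot(βl) = −jZ_0/tan(βl)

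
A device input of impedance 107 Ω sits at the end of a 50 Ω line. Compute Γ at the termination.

Γ = (Z_L − Z_0)/(Z_L + Z_0) = (107 − 50)/(107 + 50) = 57/157

Γ = 0.363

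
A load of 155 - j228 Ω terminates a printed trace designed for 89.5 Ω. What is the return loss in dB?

RL ≈ 2.98 dB

Γ = (65.5 − j228)/(244.5 − j228), |Γ| = 0.71
RL = −20·log₁₀|Γ| = −20·log₁₀(0.71)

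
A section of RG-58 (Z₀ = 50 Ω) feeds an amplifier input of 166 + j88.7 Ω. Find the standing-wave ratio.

Γ = (Z_L − Z_0)/(Z_L + Z_0) = (116 + j88.7)/(216 + j88.7)
|Γ| = 146/234 = 0.625
VSWR = (1 + |Γ|)/(1 − |Γ|) = 1.63/0.375

VSWR ≈ 4.34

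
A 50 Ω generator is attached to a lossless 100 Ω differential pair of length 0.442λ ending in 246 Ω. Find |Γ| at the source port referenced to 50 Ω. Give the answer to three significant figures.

|Γ| ≈ 0.637

βl = 2π × 0.442 = 159°
tan(βl) = -0.381
Z_in = Z_0·(Z_L + jZ_0·tanβl)/(Z_0 + jZ_L·tanβl) = 150 + j102 Ω
Γ_s = (Z_in − Z_s)/(Z_in + Z_s) = (99.8 + j102)/(200 + j102), |Γ_s| = 0.637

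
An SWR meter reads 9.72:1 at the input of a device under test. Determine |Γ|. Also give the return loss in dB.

|Γ| = (S − 1)/(S + 1) = (9.72 − 1)/(9.72 + 1) = 8.72/10.7
RL = −20·log₁₀|Γ| = −20·log₁₀(0.813)

|Γ| ≈ 0.813; return loss ≈ 1.79 dB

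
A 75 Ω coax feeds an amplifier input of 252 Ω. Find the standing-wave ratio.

VSWR ≈ 3.36

For a purely resistive load, VSWR = R_L/Z_0 or Z_0/R_L (whichever > 1) = 252/75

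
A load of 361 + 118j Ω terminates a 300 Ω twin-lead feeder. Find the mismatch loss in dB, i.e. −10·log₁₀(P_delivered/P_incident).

Γ = (61 + j118)/(661 + j118), |Γ| = 0.198
|Γ|² = 0.0391, so P_del/P_inc = 1 − |Γ|² = 0.961
ML = −10·log₁₀(1 − |Γ|²)

mismatch loss ≈ 0.173 dB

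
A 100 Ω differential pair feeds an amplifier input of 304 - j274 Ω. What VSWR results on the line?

VSWR ≈ 5.66

Γ = (Z_L − Z_0)/(Z_L + Z_0) = (204 − j274)/(404 − j274)
|Γ| = 342/488 = 0.7
VSWR = (1 + |Γ|)/(1 − |Γ|) = 1.7/0.3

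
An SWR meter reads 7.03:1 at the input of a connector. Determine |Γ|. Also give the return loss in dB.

|Γ| = (S − 1)/(S + 1) = (7.03 − 1)/(7.03 + 1) = 6.03/8.03
RL = −20·log₁₀|Γ| = −20·log₁₀(0.751)

|Γ| ≈ 0.751; return loss ≈ 2.49 dB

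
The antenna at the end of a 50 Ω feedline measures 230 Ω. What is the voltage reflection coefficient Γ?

Γ = (Z_L − Z_0)/(Z_L + Z_0) = (230 − 50)/(230 + 50) = 180/280

Γ = 0.643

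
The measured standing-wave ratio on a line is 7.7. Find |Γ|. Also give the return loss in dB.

|Γ| = (S − 1)/(S + 1) = (7.7 − 1)/(7.7 + 1) = 6.7/8.7
RL = −20·log₁₀|Γ| = −20·log₁₀(0.77)

|Γ| ≈ 0.77; return loss ≈ 2.27 dB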